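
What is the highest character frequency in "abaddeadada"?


Input: abaddeadada
Character counts:
  'a': 5
  'b': 1
  'd': 4
  'e': 1
Maximum frequency: 5

5


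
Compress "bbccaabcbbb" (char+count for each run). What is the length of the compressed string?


Input: bbccaabcbbb
Runs:
  'b' x 2 => "b2"
  'c' x 2 => "c2"
  'a' x 2 => "a2"
  'b' x 1 => "b1"
  'c' x 1 => "c1"
  'b' x 3 => "b3"
Compressed: "b2c2a2b1c1b3"
Compressed length: 12

12


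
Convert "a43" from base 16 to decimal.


Input: "a43" in base 16
Positional expansion:
  Digit 'a' (value 10) x 16^2 = 2560
  Digit '4' (value 4) x 16^1 = 64
  Digit '3' (value 3) x 16^0 = 3
Sum = 2627

2627


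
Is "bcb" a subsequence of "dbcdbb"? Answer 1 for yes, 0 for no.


Check if "bcb" is a subsequence of "dbcdbb"
Greedy scan:
  Position 0 ('d'): no match needed
  Position 1 ('b'): matches sub[0] = 'b'
  Position 2 ('c'): matches sub[1] = 'c'
  Position 3 ('d'): no match needed
  Position 4 ('b'): matches sub[2] = 'b'
  Position 5 ('b'): no match needed
All 3 characters matched => is a subsequence

1


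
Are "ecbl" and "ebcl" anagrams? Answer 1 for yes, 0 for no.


Strings: "ecbl", "ebcl"
Sorted first:  bcel
Sorted second: bcel
Sorted forms match => anagrams

1


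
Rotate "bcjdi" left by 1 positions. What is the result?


Input: "bcjdi", rotate left by 1
First 1 characters: "b"
Remaining characters: "cjdi"
Concatenate remaining + first: "cjdi" + "b" = "cjdib"

cjdib


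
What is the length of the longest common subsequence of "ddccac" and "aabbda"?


LCS of "ddccac" and "aabbda"
DP table:
           a    a    b    b    d    a
      0    0    0    0    0    0    0
  d   0    0    0    0    0    1    1
  d   0    0    0    0    0    1    1
  c   0    0    0    0    0    1    1
  c   0    0    0    0    0    1    1
  a   0    1    1    1    1    1    2
  c   0    1    1    1    1    1    2
LCS length = dp[6][6] = 2

2


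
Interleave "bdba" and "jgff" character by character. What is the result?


Interleaving "bdba" and "jgff":
  Position 0: 'b' from first, 'j' from second => "bj"
  Position 1: 'd' from first, 'g' from second => "dg"
  Position 2: 'b' from first, 'f' from second => "bf"
  Position 3: 'a' from first, 'f' from second => "af"
Result: bjdgbfaf

bjdgbfaf


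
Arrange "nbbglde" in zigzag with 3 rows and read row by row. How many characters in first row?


Zigzag "nbbglde" into 3 rows:
Placing characters:
  'n' => row 0
  'b' => row 1
  'b' => row 2
  'g' => row 1
  'l' => row 0
  'd' => row 1
  'e' => row 2
Rows:
  Row 0: "nl"
  Row 1: "bgd"
  Row 2: "be"
First row length: 2

2


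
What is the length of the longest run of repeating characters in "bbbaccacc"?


Input: "bbbaccacc"
Scanning for longest run:
  Position 1 ('b'): continues run of 'b', length=2
  Position 2 ('b'): continues run of 'b', length=3
  Position 3 ('a'): new char, reset run to 1
  Position 4 ('c'): new char, reset run to 1
  Position 5 ('c'): continues run of 'c', length=2
  Position 6 ('a'): new char, reset run to 1
  Position 7 ('c'): new char, reset run to 1
  Position 8 ('c'): continues run of 'c', length=2
Longest run: 'b' with length 3

3


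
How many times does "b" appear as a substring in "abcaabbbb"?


Searching for "b" in "abcaabbbb"
Scanning each position:
  Position 0: "a" => no
  Position 1: "b" => MATCH
  Position 2: "c" => no
  Position 3: "a" => no
  Position 4: "a" => no
  Position 5: "b" => MATCH
  Position 6: "b" => MATCH
  Position 7: "b" => MATCH
  Position 8: "b" => MATCH
Total occurrences: 5

5


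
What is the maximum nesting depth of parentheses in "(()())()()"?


Input: "(()())()()"
Tracking depth:
  Position 0 '(': depth becomes 1
  Position 1 '(': depth becomes 2
  Position 2 ')': depth becomes 1
  Position 3 '(': depth becomes 2
  Position 4 ')': depth becomes 1
  Position 5 ')': depth becomes 0
  Position 6 '(': depth becomes 1
  Position 7 ')': depth becomes 0
  Position 8 '(': depth becomes 1
  Position 9 ')': depth becomes 0
Maximum depth reached: 2

2


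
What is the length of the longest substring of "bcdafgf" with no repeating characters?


Input: "bcdafgf"
Sliding window (track last position of each char):
  Position 0 ('b'): window [0,0] length 1 -- new best
  Position 1 ('c'): window [0,1] length 2 -- new best
  Position 2 ('d'): window [0,2] length 3 -- new best
  Position 3 ('a'): window [0,3] length 4 -- new best
  Position 4 ('f'): window [0,4] length 5 -- new best
  Position 5 ('g'): window [0,5] length 6 -- new best
  Position 6 ('f'): repeat (last at 4), move window start to 5
  Position 6 ('f'): window [5,6] length 2
Longest substring with no repeats: "bcdafg" with length 6

6


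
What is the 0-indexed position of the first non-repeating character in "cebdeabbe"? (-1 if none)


Input: cebdeabbe
Character frequencies:
  'a': 1
  'b': 3
  'c': 1
  'd': 1
  'e': 3
Scanning left to right for freq == 1:
  Position 0 ('c'): unique! => answer = 0

0


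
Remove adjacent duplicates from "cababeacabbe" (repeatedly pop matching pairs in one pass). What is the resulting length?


Input: cababeacabbe
Stack-based adjacent duplicate removal:
  Read 'c': push. Stack: c
  Read 'a': push. Stack: ca
  Read 'b': push. Stack: cab
  Read 'a': push. Stack: caba
  Read 'b': push. Stack: cabab
  Read 'e': push. Stack: cababe
  Read 'a': push. Stack: cababea
  Read 'c': push. Stack: cababeac
  Read 'a': push. Stack: cababeaca
  Read 'b': push. Stack: cababeacab
  Read 'b': matches stack top 'b' => pop. Stack: cababeaca
  Read 'e': push. Stack: cababeacae
Final stack: "cababeacae" (length 10)

10


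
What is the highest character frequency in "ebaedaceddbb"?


Input: ebaedaceddbb
Character counts:
  'a': 2
  'b': 3
  'c': 1
  'd': 3
  'e': 3
Maximum frequency: 3

3


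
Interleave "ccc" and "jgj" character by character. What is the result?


Interleaving "ccc" and "jgj":
  Position 0: 'c' from first, 'j' from second => "cj"
  Position 1: 'c' from first, 'g' from second => "cg"
  Position 2: 'c' from first, 'j' from second => "cj"
Result: cjcgcj

cjcgcj


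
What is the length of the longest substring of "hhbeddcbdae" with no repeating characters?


Input: "hhbeddcbdae"
Sliding window (track last position of each char):
  Position 0 ('h'): window [0,0] length 1 -- new best
  Position 1 ('h'): repeat (last at 0), move window start to 1
  Position 1 ('h'): window [1,1] length 1
  Position 2 ('b'): window [1,2] length 2 -- new best
  Position 3 ('e'): window [1,3] length 3 -- new best
  Position 4 ('d'): window [1,4] length 4 -- new best
  Position 5 ('d'): repeat (last at 4), move window start to 5
  Position 5 ('d'): window [5,5] length 1
  Position 6 ('c'): window [5,6] length 2
  Position 7 ('b'): window [5,7] length 3
  Position 8 ('d'): repeat (last at 5), move window start to 6
  Position 8 ('d'): window [6,8] length 3
  Position 9 ('a'): window [6,9] length 4
  Position 10 ('e'): window [6,10] length 5 -- new best
Longest substring with no repeats: "cbdae" with length 5

5


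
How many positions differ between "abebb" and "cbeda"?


Comparing "abebb" and "cbeda" position by position:
  Position 0: 'a' vs 'c' => DIFFER
  Position 1: 'b' vs 'b' => same
  Position 2: 'e' vs 'e' => same
  Position 3: 'b' vs 'd' => DIFFER
  Position 4: 'b' vs 'a' => DIFFER
Positions that differ: 3

3


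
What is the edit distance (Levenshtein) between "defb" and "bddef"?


Computing edit distance: "defb" -> "bddef"
DP table:
           b    d    d    e    f
      0    1    2    3    4    5
  d   1    1    1    2    3    4
  e   2    2    2    2    2    3
  f   3    3    3    3    3    2
  b   4    3    4    4    4    3
Edit distance = dp[4][5] = 3

3


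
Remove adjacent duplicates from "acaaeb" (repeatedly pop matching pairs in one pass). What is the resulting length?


Input: acaaeb
Stack-based adjacent duplicate removal:
  Read 'a': push. Stack: a
  Read 'c': push. Stack: ac
  Read 'a': push. Stack: aca
  Read 'a': matches stack top 'a' => pop. Stack: ac
  Read 'e': push. Stack: ace
  Read 'b': push. Stack: aceb
Final stack: "aceb" (length 4)

4


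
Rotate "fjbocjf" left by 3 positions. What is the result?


Input: "fjbocjf", rotate left by 3
First 3 characters: "fjb"
Remaining characters: "ocjf"
Concatenate remaining + first: "ocjf" + "fjb" = "ocjffjb"

ocjffjb


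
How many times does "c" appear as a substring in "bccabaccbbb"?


Searching for "c" in "bccabaccbbb"
Scanning each position:
  Position 0: "b" => no
  Position 1: "c" => MATCH
  Position 2: "c" => MATCH
  Position 3: "a" => no
  Position 4: "b" => no
  Position 5: "a" => no
  Position 6: "c" => MATCH
  Position 7: "c" => MATCH
  Position 8: "b" => no
  Position 9: "b" => no
  Position 10: "b" => no
Total occurrences: 4

4


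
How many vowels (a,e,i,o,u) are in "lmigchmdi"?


Input: lmigchmdi
Checking each character:
  'l' at position 0: consonant
  'm' at position 1: consonant
  'i' at position 2: vowel (running total: 1)
  'g' at position 3: consonant
  'c' at position 4: consonant
  'h' at position 5: consonant
  'm' at position 6: consonant
  'd' at position 7: consonant
  'i' at position 8: vowel (running total: 2)
Total vowels: 2

2


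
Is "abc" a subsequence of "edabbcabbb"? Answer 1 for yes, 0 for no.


Check if "abc" is a subsequence of "edabbcabbb"
Greedy scan:
  Position 0 ('e'): no match needed
  Position 1 ('d'): no match needed
  Position 2 ('a'): matches sub[0] = 'a'
  Position 3 ('b'): matches sub[1] = 'b'
  Position 4 ('b'): no match needed
  Position 5 ('c'): matches sub[2] = 'c'
  Position 6 ('a'): no match needed
  Position 7 ('b'): no match needed
  Position 8 ('b'): no match needed
  Position 9 ('b'): no match needed
All 3 characters matched => is a subsequence

1


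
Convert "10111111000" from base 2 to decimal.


Input: "10111111000" in base 2
Positional expansion:
  Digit '1' (value 1) x 2^10 = 1024
  Digit '0' (value 0) x 2^9 = 0
  Digit '1' (value 1) x 2^8 = 256
  Digit '1' (value 1) x 2^7 = 128
  Digit '1' (value 1) x 2^6 = 64
  Digit '1' (value 1) x 2^5 = 32
  Digit '1' (value 1) x 2^4 = 16
  Digit '1' (value 1) x 2^3 = 8
  Digit '0' (value 0) x 2^2 = 0
  Digit '0' (value 0) x 2^1 = 0
  Digit '0' (value 0) x 2^0 = 0
Sum = 1528

1528


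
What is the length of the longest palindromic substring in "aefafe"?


Input: "aefafe"
Checking substrings for palindromes:
  [1:6] "efafe" (len 5) => palindrome
  [2:5] "faf" (len 3) => palindrome
Longest palindromic substring: "efafe" with length 5

5


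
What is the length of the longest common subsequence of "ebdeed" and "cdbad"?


LCS of "ebdeed" and "cdbad"
DP table:
           c    d    b    a    d
      0    0    0    0    0    0
  e   0    0    0    0    0    0
  b   0    0    0    1    1    1
  d   0    0    1    1    1    2
  e   0    0    1    1    1    2
  e   0    0    1    1    1    2
  d   0    0    1    1    1    2
LCS length = dp[6][5] = 2

2


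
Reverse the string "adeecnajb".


Input: adeecnajb
Reading characters right to left:
  Position 8: 'b'
  Position 7: 'j'
  Position 6: 'a'
  Position 5: 'n'
  Position 4: 'c'
  Position 3: 'e'
  Position 2: 'e'
  Position 1: 'd'
  Position 0: 'a'
Reversed: bjanceeda

bjanceeda


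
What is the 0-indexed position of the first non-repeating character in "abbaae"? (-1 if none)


Input: abbaae
Character frequencies:
  'a': 3
  'b': 2
  'e': 1
Scanning left to right for freq == 1:
  Position 0 ('a'): freq=3, skip
  Position 1 ('b'): freq=2, skip
  Position 2 ('b'): freq=2, skip
  Position 3 ('a'): freq=3, skip
  Position 4 ('a'): freq=3, skip
  Position 5 ('e'): unique! => answer = 5

5


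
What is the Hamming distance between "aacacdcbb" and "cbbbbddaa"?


Comparing "aacacdcbb" and "cbbbbddaa" position by position:
  Position 0: 'a' vs 'c' => differ
  Position 1: 'a' vs 'b' => differ
  Position 2: 'c' vs 'b' => differ
  Position 3: 'a' vs 'b' => differ
  Position 4: 'c' vs 'b' => differ
  Position 5: 'd' vs 'd' => same
  Position 6: 'c' vs 'd' => differ
  Position 7: 'b' vs 'a' => differ
  Position 8: 'b' vs 'a' => differ
Total differences (Hamming distance): 8

8


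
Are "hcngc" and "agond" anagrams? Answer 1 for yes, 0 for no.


Strings: "hcngc", "agond"
Sorted first:  ccghn
Sorted second: adgno
Differ at position 0: 'c' vs 'a' => not anagrams

0


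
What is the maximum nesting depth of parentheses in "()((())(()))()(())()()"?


Input: "()((())(()))()(())()()"
Tracking depth:
  Position 0 '(': depth becomes 1
  Position 1 ')': depth becomes 0
  Position 2 '(': depth becomes 1
  Position 3 '(': depth becomes 2
  Position 4 '(': depth becomes 3
  Position 5 ')': depth becomes 2
  Position 6 ')': depth becomes 1
  Position 7 '(': depth becomes 2
  Position 8 '(': depth becomes 3
  Position 9 ')': depth becomes 2
  Position 10 ')': depth becomes 1
  Position 11 ')': depth becomes 0
  Position 12 '(': depth becomes 1
  Position 13 ')': depth becomes 0
  Position 14 '(': depth becomes 1
  Position 15 '(': depth becomes 2
  Position 16 ')': depth becomes 1
  Position 17 ')': depth becomes 0
  Position 18 '(': depth becomes 1
  Position 19 ')': depth becomes 0
  Position 20 '(': depth becomes 1
  Position 21 ')': depth becomes 0
Maximum depth reached: 3

3


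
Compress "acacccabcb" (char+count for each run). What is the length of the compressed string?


Input: acacccabcb
Runs:
  'a' x 1 => "a1"
  'c' x 1 => "c1"
  'a' x 1 => "a1"
  'c' x 3 => "c3"
  'a' x 1 => "a1"
  'b' x 1 => "b1"
  'c' x 1 => "c1"
  'b' x 1 => "b1"
Compressed: "a1c1a1c3a1b1c1b1"
Compressed length: 16

16


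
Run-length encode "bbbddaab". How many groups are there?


Input: bbbddaab
Scanning for consecutive runs:
  Group 1: 'b' x 3 (positions 0-2)
  Group 2: 'd' x 2 (positions 3-4)
  Group 3: 'a' x 2 (positions 5-6)
  Group 4: 'b' x 1 (positions 7-7)
Total groups: 4

4


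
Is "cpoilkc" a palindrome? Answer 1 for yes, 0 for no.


Input: cpoilkc
Reversed: ckliopc
  Compare pos 0 ('c') with pos 6 ('c'): match
  Compare pos 1 ('p') with pos 5 ('k'): MISMATCH
  Compare pos 2 ('o') with pos 4 ('l'): MISMATCH
Result: not a palindrome

0


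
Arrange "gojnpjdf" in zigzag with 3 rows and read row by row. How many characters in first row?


Zigzag "gojnpjdf" into 3 rows:
Placing characters:
  'g' => row 0
  'o' => row 1
  'j' => row 2
  'n' => row 1
  'p' => row 0
  'j' => row 1
  'd' => row 2
  'f' => row 1
Rows:
  Row 0: "gp"
  Row 1: "onjf"
  Row 2: "jd"
First row length: 2

2


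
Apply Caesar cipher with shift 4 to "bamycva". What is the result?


Caesar cipher: shift "bamycva" by 4
  'b' (pos 1) + 4 = pos 5 = 'f'
  'a' (pos 0) + 4 = pos 4 = 'e'
  'm' (pos 12) + 4 = pos 16 = 'q'
  'y' (pos 24) + 4 = pos 2 = 'c'
  'c' (pos 2) + 4 = pos 6 = 'g'
  'v' (pos 21) + 4 = pos 25 = 'z'
  'a' (pos 0) + 4 = pos 4 = 'e'
Result: feqcgze

feqcgze


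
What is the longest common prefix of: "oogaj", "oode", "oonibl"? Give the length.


Words: oogaj, oode, oonibl
  Position 0: all 'o' => match
  Position 1: all 'o' => match
  Position 2: ('g', 'd', 'n') => mismatch, stop
LCP = "oo" (length 2)

2


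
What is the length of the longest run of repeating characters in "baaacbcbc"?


Input: "baaacbcbc"
Scanning for longest run:
  Position 1 ('a'): new char, reset run to 1
  Position 2 ('a'): continues run of 'a', length=2
  Position 3 ('a'): continues run of 'a', length=3
  Position 4 ('c'): new char, reset run to 1
  Position 5 ('b'): new char, reset run to 1
  Position 6 ('c'): new char, reset run to 1
  Position 7 ('b'): new char, reset run to 1
  Position 8 ('c'): new char, reset run to 1
Longest run: 'a' with length 3

3


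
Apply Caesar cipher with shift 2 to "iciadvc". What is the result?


Caesar cipher: shift "iciadvc" by 2
  'i' (pos 8) + 2 = pos 10 = 'k'
  'c' (pos 2) + 2 = pos 4 = 'e'
  'i' (pos 8) + 2 = pos 10 = 'k'
  'a' (pos 0) + 2 = pos 2 = 'c'
  'd' (pos 3) + 2 = pos 5 = 'f'
  'v' (pos 21) + 2 = pos 23 = 'x'
  'c' (pos 2) + 2 = pos 4 = 'e'
Result: kekcfxe

kekcfxe


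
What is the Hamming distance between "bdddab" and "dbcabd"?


Comparing "bdddab" and "dbcabd" position by position:
  Position 0: 'b' vs 'd' => differ
  Position 1: 'd' vs 'b' => differ
  Position 2: 'd' vs 'c' => differ
  Position 3: 'd' vs 'a' => differ
  Position 4: 'a' vs 'b' => differ
  Position 5: 'b' vs 'd' => differ
Total differences (Hamming distance): 6

6


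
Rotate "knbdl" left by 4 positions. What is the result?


Input: "knbdl", rotate left by 4
First 4 characters: "knbd"
Remaining characters: "l"
Concatenate remaining + first: "l" + "knbd" = "lknbd"

lknbd


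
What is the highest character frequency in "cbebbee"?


Input: cbebbee
Character counts:
  'b': 3
  'c': 1
  'e': 3
Maximum frequency: 3

3


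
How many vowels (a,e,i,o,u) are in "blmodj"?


Input: blmodj
Checking each character:
  'b' at position 0: consonant
  'l' at position 1: consonant
  'm' at position 2: consonant
  'o' at position 3: vowel (running total: 1)
  'd' at position 4: consonant
  'j' at position 5: consonant
Total vowels: 1

1


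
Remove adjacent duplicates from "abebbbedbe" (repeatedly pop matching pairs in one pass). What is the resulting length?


Input: abebbbedbe
Stack-based adjacent duplicate removal:
  Read 'a': push. Stack: a
  Read 'b': push. Stack: ab
  Read 'e': push. Stack: abe
  Read 'b': push. Stack: abeb
  Read 'b': matches stack top 'b' => pop. Stack: abe
  Read 'b': push. Stack: abeb
  Read 'e': push. Stack: abebe
  Read 'd': push. Stack: abebed
  Read 'b': push. Stack: abebedb
  Read 'e': push. Stack: abebedbe
Final stack: "abebedbe" (length 8)

8


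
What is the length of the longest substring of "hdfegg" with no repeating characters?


Input: "hdfegg"
Sliding window (track last position of each char):
  Position 0 ('h'): window [0,0] length 1 -- new best
  Position 1 ('d'): window [0,1] length 2 -- new best
  Position 2 ('f'): window [0,2] length 3 -- new best
  Position 3 ('e'): window [0,3] length 4 -- new best
  Position 4 ('g'): window [0,4] length 5 -- new best
  Position 5 ('g'): repeat (last at 4), move window start to 5
  Position 5 ('g'): window [5,5] length 1
Longest substring with no repeats: "hdfeg" with length 5

5


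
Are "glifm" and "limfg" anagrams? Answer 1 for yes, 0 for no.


Strings: "glifm", "limfg"
Sorted first:  fgilm
Sorted second: fgilm
Sorted forms match => anagrams

1


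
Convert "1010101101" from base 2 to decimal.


Input: "1010101101" in base 2
Positional expansion:
  Digit '1' (value 1) x 2^9 = 512
  Digit '0' (value 0) x 2^8 = 0
  Digit '1' (value 1) x 2^7 = 128
  Digit '0' (value 0) x 2^6 = 0
  Digit '1' (value 1) x 2^5 = 32
  Digit '0' (value 0) x 2^4 = 0
  Digit '1' (value 1) x 2^3 = 8
  Digit '1' (value 1) x 2^2 = 4
  Digit '0' (value 0) x 2^1 = 0
  Digit '1' (value 1) x 2^0 = 1
Sum = 685

685


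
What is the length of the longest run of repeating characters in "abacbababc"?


Input: "abacbababc"
Scanning for longest run:
  Position 1 ('b'): new char, reset run to 1
  Position 2 ('a'): new char, reset run to 1
  Position 3 ('c'): new char, reset run to 1
  Position 4 ('b'): new char, reset run to 1
  Position 5 ('a'): new char, reset run to 1
  Position 6 ('b'): new char, reset run to 1
  Position 7 ('a'): new char, reset run to 1
  Position 8 ('b'): new char, reset run to 1
  Position 9 ('c'): new char, reset run to 1
Longest run: 'a' with length 1

1


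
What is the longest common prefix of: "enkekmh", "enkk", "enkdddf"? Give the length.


Words: enkekmh, enkk, enkdddf
  Position 0: all 'e' => match
  Position 1: all 'n' => match
  Position 2: all 'k' => match
  Position 3: ('e', 'k', 'd') => mismatch, stop
LCP = "enk" (length 3)

3


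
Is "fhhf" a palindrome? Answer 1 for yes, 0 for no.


Input: fhhf
Reversed: fhhf
  Compare pos 0 ('f') with pos 3 ('f'): match
  Compare pos 1 ('h') with pos 2 ('h'): match
Result: palindrome

1


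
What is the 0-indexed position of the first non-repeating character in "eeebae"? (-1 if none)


Input: eeebae
Character frequencies:
  'a': 1
  'b': 1
  'e': 4
Scanning left to right for freq == 1:
  Position 0 ('e'): freq=4, skip
  Position 1 ('e'): freq=4, skip
  Position 2 ('e'): freq=4, skip
  Position 3 ('b'): unique! => answer = 3

3


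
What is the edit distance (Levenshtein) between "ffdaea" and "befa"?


Computing edit distance: "ffdaea" -> "befa"
DP table:
           b    e    f    a
      0    1    2    3    4
  f   1    1    2    2    3
  f   2    2    2    2    3
  d   3    3    3    3    3
  a   4    4    4    4    3
  e   5    5    4    5    4
  a   6    6    5    5    5
Edit distance = dp[6][4] = 5

5


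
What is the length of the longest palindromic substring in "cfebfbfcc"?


Input: "cfebfbfcc"
Checking substrings for palindromes:
  [3:6] "bfb" (len 3) => palindrome
  [4:7] "fbf" (len 3) => palindrome
  [7:9] "cc" (len 2) => palindrome
Longest palindromic substring: "bfb" with length 3

3


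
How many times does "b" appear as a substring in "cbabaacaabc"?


Searching for "b" in "cbabaacaabc"
Scanning each position:
  Position 0: "c" => no
  Position 1: "b" => MATCH
  Position 2: "a" => no
  Position 3: "b" => MATCH
  Position 4: "a" => no
  Position 5: "a" => no
  Position 6: "c" => no
  Position 7: "a" => no
  Position 8: "a" => no
  Position 9: "b" => MATCH
  Position 10: "c" => no
Total occurrences: 3

3


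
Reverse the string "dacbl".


Input: dacbl
Reading characters right to left:
  Position 4: 'l'
  Position 3: 'b'
  Position 2: 'c'
  Position 1: 'a'
  Position 0: 'd'
Reversed: lbcad

lbcad


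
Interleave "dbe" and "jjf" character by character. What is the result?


Interleaving "dbe" and "jjf":
  Position 0: 'd' from first, 'j' from second => "dj"
  Position 1: 'b' from first, 'j' from second => "bj"
  Position 2: 'e' from first, 'f' from second => "ef"
Result: djbjef

djbjef


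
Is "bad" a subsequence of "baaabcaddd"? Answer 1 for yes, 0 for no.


Check if "bad" is a subsequence of "baaabcaddd"
Greedy scan:
  Position 0 ('b'): matches sub[0] = 'b'
  Position 1 ('a'): matches sub[1] = 'a'
  Position 2 ('a'): no match needed
  Position 3 ('a'): no match needed
  Position 4 ('b'): no match needed
  Position 5 ('c'): no match needed
  Position 6 ('a'): no match needed
  Position 7 ('d'): matches sub[2] = 'd'
  Position 8 ('d'): no match needed
  Position 9 ('d'): no match needed
All 3 characters matched => is a subsequence

1


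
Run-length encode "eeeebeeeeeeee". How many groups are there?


Input: eeeebeeeeeeee
Scanning for consecutive runs:
  Group 1: 'e' x 4 (positions 0-3)
  Group 2: 'b' x 1 (positions 4-4)
  Group 3: 'e' x 8 (positions 5-12)
Total groups: 3

3


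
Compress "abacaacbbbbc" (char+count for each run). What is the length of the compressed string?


Input: abacaacbbbbc
Runs:
  'a' x 1 => "a1"
  'b' x 1 => "b1"
  'a' x 1 => "a1"
  'c' x 1 => "c1"
  'a' x 2 => "a2"
  'c' x 1 => "c1"
  'b' x 4 => "b4"
  'c' x 1 => "c1"
Compressed: "a1b1a1c1a2c1b4c1"
Compressed length: 16

16


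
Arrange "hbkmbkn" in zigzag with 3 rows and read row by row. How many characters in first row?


Zigzag "hbkmbkn" into 3 rows:
Placing characters:
  'h' => row 0
  'b' => row 1
  'k' => row 2
  'm' => row 1
  'b' => row 0
  'k' => row 1
  'n' => row 2
Rows:
  Row 0: "hb"
  Row 1: "bmk"
  Row 2: "kn"
First row length: 2

2


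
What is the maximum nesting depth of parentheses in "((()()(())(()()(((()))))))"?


Input: "((()()(())(()()(((()))))))"
Tracking depth:
  Position 0 '(': depth becomes 1
  Position 1 '(': depth becomes 2
  Position 2 '(': depth becomes 3
  Position 3 ')': depth becomes 2
  Position 4 '(': depth becomes 3
  Position 5 ')': depth becomes 2
  Position 6 '(': depth becomes 3
  Position 7 '(': depth becomes 4
  Position 8 ')': depth becomes 3
  Position 9 ')': depth becomes 2
  Position 10 '(': depth becomes 3
  Position 11 '(': depth becomes 4
  Position 12 ')': depth becomes 3
  Position 13 '(': depth becomes 4
  Position 14 ')': depth becomes 3
  Position 15 '(': depth becomes 4
  Position 16 '(': depth becomes 5
  Position 17 '(': depth becomes 6
  Position 18 '(': depth becomes 7
  Position 19 ')': depth becomes 6
  Position 20 ')': depth becomes 5
  Position 21 ')': depth becomes 4
  Position 22 ')': depth becomes 3
  Position 23 ')': depth becomes 2
  Position 24 ')': depth becomes 1
  Position 25 ')': depth becomes 0
Maximum depth reached: 7

7


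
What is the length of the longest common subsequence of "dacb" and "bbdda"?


LCS of "dacb" and "bbdda"
DP table:
           b    b    d    d    a
      0    0    0    0    0    0
  d   0    0    0    1    1    1
  a   0    0    0    1    1    2
  c   0    0    0    1    1    2
  b   0    1    1    1    1    2
LCS length = dp[4][5] = 2

2


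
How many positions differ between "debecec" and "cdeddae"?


Comparing "debecec" and "cdeddae" position by position:
  Position 0: 'd' vs 'c' => DIFFER
  Position 1: 'e' vs 'd' => DIFFER
  Position 2: 'b' vs 'e' => DIFFER
  Position 3: 'e' vs 'd' => DIFFER
  Position 4: 'c' vs 'd' => DIFFER
  Position 5: 'e' vs 'a' => DIFFER
  Position 6: 'c' vs 'e' => DIFFER
Positions that differ: 7

7


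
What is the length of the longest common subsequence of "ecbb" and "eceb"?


LCS of "ecbb" and "eceb"
DP table:
           e    c    e    b
      0    0    0    0    0
  e   0    1    1    1    1
  c   0    1    2    2    2
  b   0    1    2    2    3
  b   0    1    2    2    3
LCS length = dp[4][4] = 3

3


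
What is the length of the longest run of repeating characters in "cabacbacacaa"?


Input: "cabacbacacaa"
Scanning for longest run:
  Position 1 ('a'): new char, reset run to 1
  Position 2 ('b'): new char, reset run to 1
  Position 3 ('a'): new char, reset run to 1
  Position 4 ('c'): new char, reset run to 1
  Position 5 ('b'): new char, reset run to 1
  Position 6 ('a'): new char, reset run to 1
  Position 7 ('c'): new char, reset run to 1
  Position 8 ('a'): new char, reset run to 1
  Position 9 ('c'): new char, reset run to 1
  Position 10 ('a'): new char, reset run to 1
  Position 11 ('a'): continues run of 'a', length=2
Longest run: 'a' with length 2

2


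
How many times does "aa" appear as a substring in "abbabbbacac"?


Searching for "aa" in "abbabbbacac"
Scanning each position:
  Position 0: "ab" => no
  Position 1: "bb" => no
  Position 2: "ba" => no
  Position 3: "ab" => no
  Position 4: "bb" => no
  Position 5: "bb" => no
  Position 6: "ba" => no
  Position 7: "ac" => no
  Position 8: "ca" => no
  Position 9: "ac" => no
Total occurrences: 0

0


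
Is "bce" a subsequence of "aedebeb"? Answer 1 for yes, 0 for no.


Check if "bce" is a subsequence of "aedebeb"
Greedy scan:
  Position 0 ('a'): no match needed
  Position 1 ('e'): no match needed
  Position 2 ('d'): no match needed
  Position 3 ('e'): no match needed
  Position 4 ('b'): matches sub[0] = 'b'
  Position 5 ('e'): no match needed
  Position 6 ('b'): no match needed
Only matched 1/3 characters => not a subsequence

0


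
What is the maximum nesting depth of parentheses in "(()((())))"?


Input: "(()((())))"
Tracking depth:
  Position 0 '(': depth becomes 1
  Position 1 '(': depth becomes 2
  Position 2 ')': depth becomes 1
  Position 3 '(': depth becomes 2
  Position 4 '(': depth becomes 3
  Position 5 '(': depth becomes 4
  Position 6 ')': depth becomes 3
  Position 7 ')': depth becomes 2
  Position 8 ')': depth becomes 1
  Position 9 ')': depth becomes 0
Maximum depth reached: 4

4


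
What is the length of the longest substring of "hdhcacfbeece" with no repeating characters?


Input: "hdhcacfbeece"
Sliding window (track last position of each char):
  Position 0 ('h'): window [0,0] length 1 -- new best
  Position 1 ('d'): window [0,1] length 2 -- new best
  Position 2 ('h'): repeat (last at 0), move window start to 1
  Position 2 ('h'): window [1,2] length 2
  Position 3 ('c'): window [1,3] length 3 -- new best
  Position 4 ('a'): window [1,4] length 4 -- new best
  Position 5 ('c'): repeat (last at 3), move window start to 4
  Position 5 ('c'): window [4,5] length 2
  Position 6 ('f'): window [4,6] length 3
  Position 7 ('b'): window [4,7] length 4
  Position 8 ('e'): window [4,8] length 5 -- new best
  Position 9 ('e'): repeat (last at 8), move window start to 9
  Position 9 ('e'): window [9,9] length 1
  Position 10 ('c'): window [9,10] length 2
  Position 11 ('e'): repeat (last at 9), move window start to 10
  Position 11 ('e'): window [10,11] length 2
Longest substring with no repeats: "acfbe" with length 5

5


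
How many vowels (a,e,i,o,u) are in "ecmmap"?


Input: ecmmap
Checking each character:
  'e' at position 0: vowel (running total: 1)
  'c' at position 1: consonant
  'm' at position 2: consonant
  'm' at position 3: consonant
  'a' at position 4: vowel (running total: 2)
  'p' at position 5: consonant
Total vowels: 2

2


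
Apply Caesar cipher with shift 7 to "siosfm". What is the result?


Caesar cipher: shift "siosfm" by 7
  's' (pos 18) + 7 = pos 25 = 'z'
  'i' (pos 8) + 7 = pos 15 = 'p'
  'o' (pos 14) + 7 = pos 21 = 'v'
  's' (pos 18) + 7 = pos 25 = 'z'
  'f' (pos 5) + 7 = pos 12 = 'm'
  'm' (pos 12) + 7 = pos 19 = 't'
Result: zpvzmt

zpvzmt


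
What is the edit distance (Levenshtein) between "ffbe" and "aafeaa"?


Computing edit distance: "ffbe" -> "aafeaa"
DP table:
           a    a    f    e    a    a
      0    1    2    3    4    5    6
  f   1    1    2    2    3    4    5
  f   2    2    2    2    3    4    5
  b   3    3    3    3    3    4    5
  e   4    4    4    4    3    4    5
Edit distance = dp[4][6] = 5

5


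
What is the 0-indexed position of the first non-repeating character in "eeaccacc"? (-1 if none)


Input: eeaccacc
Character frequencies:
  'a': 2
  'c': 4
  'e': 2
Scanning left to right for freq == 1:
  Position 0 ('e'): freq=2, skip
  Position 1 ('e'): freq=2, skip
  Position 2 ('a'): freq=2, skip
  Position 3 ('c'): freq=4, skip
  Position 4 ('c'): freq=4, skip
  Position 5 ('a'): freq=2, skip
  Position 6 ('c'): freq=4, skip
  Position 7 ('c'): freq=4, skip
  No unique character found => answer = -1

-1


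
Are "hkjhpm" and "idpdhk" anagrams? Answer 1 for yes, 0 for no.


Strings: "hkjhpm", "idpdhk"
Sorted first:  hhjkmp
Sorted second: ddhikp
Differ at position 0: 'h' vs 'd' => not anagrams

0


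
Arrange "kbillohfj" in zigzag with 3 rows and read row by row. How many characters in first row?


Zigzag "kbillohfj" into 3 rows:
Placing characters:
  'k' => row 0
  'b' => row 1
  'i' => row 2
  'l' => row 1
  'l' => row 0
  'o' => row 1
  'h' => row 2
  'f' => row 1
  'j' => row 0
Rows:
  Row 0: "klj"
  Row 1: "blof"
  Row 2: "ih"
First row length: 3

3


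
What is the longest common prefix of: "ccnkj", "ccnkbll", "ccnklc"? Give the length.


Words: ccnkj, ccnkbll, ccnklc
  Position 0: all 'c' => match
  Position 1: all 'c' => match
  Position 2: all 'n' => match
  Position 3: all 'k' => match
  Position 4: ('j', 'b', 'l') => mismatch, stop
LCP = "ccnk" (length 4)

4


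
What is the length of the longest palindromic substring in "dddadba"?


Input: "dddadba"
Checking substrings for palindromes:
  [0:3] "ddd" (len 3) => palindrome
  [2:5] "dad" (len 3) => palindrome
  [0:2] "dd" (len 2) => palindrome
  [1:3] "dd" (len 2) => palindrome
Longest palindromic substring: "ddd" with length 3

3


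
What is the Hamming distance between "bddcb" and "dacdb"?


Comparing "bddcb" and "dacdb" position by position:
  Position 0: 'b' vs 'd' => differ
  Position 1: 'd' vs 'a' => differ
  Position 2: 'd' vs 'c' => differ
  Position 3: 'c' vs 'd' => differ
  Position 4: 'b' vs 'b' => same
Total differences (Hamming distance): 4

4


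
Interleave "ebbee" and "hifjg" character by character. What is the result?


Interleaving "ebbee" and "hifjg":
  Position 0: 'e' from first, 'h' from second => "eh"
  Position 1: 'b' from first, 'i' from second => "bi"
  Position 2: 'b' from first, 'f' from second => "bf"
  Position 3: 'e' from first, 'j' from second => "ej"
  Position 4: 'e' from first, 'g' from second => "eg"
Result: ehbibfejeg

ehbibfejeg


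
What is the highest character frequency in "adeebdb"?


Input: adeebdb
Character counts:
  'a': 1
  'b': 2
  'd': 2
  'e': 2
Maximum frequency: 2

2


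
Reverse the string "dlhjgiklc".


Input: dlhjgiklc
Reading characters right to left:
  Position 8: 'c'
  Position 7: 'l'
  Position 6: 'k'
  Position 5: 'i'
  Position 4: 'g'
  Position 3: 'j'
  Position 2: 'h'
  Position 1: 'l'
  Position 0: 'd'
Reversed: clkigjhld

clkigjhld


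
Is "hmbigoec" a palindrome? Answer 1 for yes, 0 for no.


Input: hmbigoec
Reversed: ceogibmh
  Compare pos 0 ('h') with pos 7 ('c'): MISMATCH
  Compare pos 1 ('m') with pos 6 ('e'): MISMATCH
  Compare pos 2 ('b') with pos 5 ('o'): MISMATCH
  Compare pos 3 ('i') with pos 4 ('g'): MISMATCH
Result: not a palindrome

0


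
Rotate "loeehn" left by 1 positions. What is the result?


Input: "loeehn", rotate left by 1
First 1 characters: "l"
Remaining characters: "oeehn"
Concatenate remaining + first: "oeehn" + "l" = "oeehnl"

oeehnl


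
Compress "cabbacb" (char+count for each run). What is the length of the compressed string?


Input: cabbacb
Runs:
  'c' x 1 => "c1"
  'a' x 1 => "a1"
  'b' x 2 => "b2"
  'a' x 1 => "a1"
  'c' x 1 => "c1"
  'b' x 1 => "b1"
Compressed: "c1a1b2a1c1b1"
Compressed length: 12

12


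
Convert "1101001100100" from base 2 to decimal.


Input: "1101001100100" in base 2
Positional expansion:
  Digit '1' (value 1) x 2^12 = 4096
  Digit '1' (value 1) x 2^11 = 2048
  Digit '0' (value 0) x 2^10 = 0
  Digit '1' (value 1) x 2^9 = 512
  Digit '0' (value 0) x 2^8 = 0
  Digit '0' (value 0) x 2^7 = 0
  Digit '1' (value 1) x 2^6 = 64
  Digit '1' (value 1) x 2^5 = 32
  Digit '0' (value 0) x 2^4 = 0
  Digit '0' (value 0) x 2^3 = 0
  Digit '1' (value 1) x 2^2 = 4
  Digit '0' (value 0) x 2^1 = 0
  Digit '0' (value 0) x 2^0 = 0
Sum = 6756

6756


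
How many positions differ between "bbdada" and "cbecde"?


Comparing "bbdada" and "cbecde" position by position:
  Position 0: 'b' vs 'c' => DIFFER
  Position 1: 'b' vs 'b' => same
  Position 2: 'd' vs 'e' => DIFFER
  Position 3: 'a' vs 'c' => DIFFER
  Position 4: 'd' vs 'd' => same
  Position 5: 'a' vs 'e' => DIFFER
Positions that differ: 4

4


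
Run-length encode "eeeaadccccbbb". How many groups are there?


Input: eeeaadccccbbb
Scanning for consecutive runs:
  Group 1: 'e' x 3 (positions 0-2)
  Group 2: 'a' x 2 (positions 3-4)
  Group 3: 'd' x 1 (positions 5-5)
  Group 4: 'c' x 4 (positions 6-9)
  Group 5: 'b' x 3 (positions 10-12)
Total groups: 5

5


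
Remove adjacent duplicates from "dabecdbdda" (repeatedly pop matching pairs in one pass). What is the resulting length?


Input: dabecdbdda
Stack-based adjacent duplicate removal:
  Read 'd': push. Stack: d
  Read 'a': push. Stack: da
  Read 'b': push. Stack: dab
  Read 'e': push. Stack: dabe
  Read 'c': push. Stack: dabec
  Read 'd': push. Stack: dabecd
  Read 'b': push. Stack: dabecdb
  Read 'd': push. Stack: dabecdbd
  Read 'd': matches stack top 'd' => pop. Stack: dabecdb
  Read 'a': push. Stack: dabecdba
Final stack: "dabecdba" (length 8)

8


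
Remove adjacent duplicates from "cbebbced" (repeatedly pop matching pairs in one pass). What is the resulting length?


Input: cbebbced
Stack-based adjacent duplicate removal:
  Read 'c': push. Stack: c
  Read 'b': push. Stack: cb
  Read 'e': push. Stack: cbe
  Read 'b': push. Stack: cbeb
  Read 'b': matches stack top 'b' => pop. Stack: cbe
  Read 'c': push. Stack: cbec
  Read 'e': push. Stack: cbece
  Read 'd': push. Stack: cbeced
Final stack: "cbeced" (length 6)

6


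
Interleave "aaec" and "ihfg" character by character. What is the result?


Interleaving "aaec" and "ihfg":
  Position 0: 'a' from first, 'i' from second => "ai"
  Position 1: 'a' from first, 'h' from second => "ah"
  Position 2: 'e' from first, 'f' from second => "ef"
  Position 3: 'c' from first, 'g' from second => "cg"
Result: aiahefcg

aiahefcg


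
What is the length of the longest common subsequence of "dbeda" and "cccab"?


LCS of "dbeda" and "cccab"
DP table:
           c    c    c    a    b
      0    0    0    0    0    0
  d   0    0    0    0    0    0
  b   0    0    0    0    0    1
  e   0    0    0    0    0    1
  d   0    0    0    0    0    1
  a   0    0    0    0    1    1
LCS length = dp[5][5] = 1

1


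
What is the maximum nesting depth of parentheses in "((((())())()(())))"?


Input: "((((())())()(())))"
Tracking depth:
  Position 0 '(': depth becomes 1
  Position 1 '(': depth becomes 2
  Position 2 '(': depth becomes 3
  Position 3 '(': depth becomes 4
  Position 4 '(': depth becomes 5
  Position 5 ')': depth becomes 4
  Position 6 ')': depth becomes 3
  Position 7 '(': depth becomes 4
  Position 8 ')': depth becomes 3
  Position 9 ')': depth becomes 2
  Position 10 '(': depth becomes 3
  Position 11 ')': depth becomes 2
  Position 12 '(': depth becomes 3
  Position 13 '(': depth becomes 4
  Position 14 ')': depth becomes 3
  Position 15 ')': depth becomes 2
  Position 16 ')': depth becomes 1
  Position 17 ')': depth becomes 0
Maximum depth reached: 5

5


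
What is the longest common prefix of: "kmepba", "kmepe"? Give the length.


Words: kmepba, kmepe
  Position 0: all 'k' => match
  Position 1: all 'm' => match
  Position 2: all 'e' => match
  Position 3: all 'p' => match
  Position 4: ('b', 'e') => mismatch, stop
LCP = "kmep" (length 4)

4


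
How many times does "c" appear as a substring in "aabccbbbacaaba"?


Searching for "c" in "aabccbbbacaaba"
Scanning each position:
  Position 0: "a" => no
  Position 1: "a" => no
  Position 2: "b" => no
  Position 3: "c" => MATCH
  Position 4: "c" => MATCH
  Position 5: "b" => no
  Position 6: "b" => no
  Position 7: "b" => no
  Position 8: "a" => no
  Position 9: "c" => MATCH
  Position 10: "a" => no
  Position 11: "a" => no
  Position 12: "b" => no
  Position 13: "a" => no
Total occurrences: 3

3


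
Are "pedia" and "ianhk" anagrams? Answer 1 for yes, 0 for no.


Strings: "pedia", "ianhk"
Sorted first:  adeip
Sorted second: ahikn
Differ at position 1: 'd' vs 'h' => not anagrams

0


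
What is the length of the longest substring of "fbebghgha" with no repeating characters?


Input: "fbebghgha"
Sliding window (track last position of each char):
  Position 0 ('f'): window [0,0] length 1 -- new best
  Position 1 ('b'): window [0,1] length 2 -- new best
  Position 2 ('e'): window [0,2] length 3 -- new best
  Position 3 ('b'): repeat (last at 1), move window start to 2
  Position 3 ('b'): window [2,3] length 2
  Position 4 ('g'): window [2,4] length 3
  Position 5 ('h'): window [2,5] length 4 -- new best
  Position 6 ('g'): repeat (last at 4), move window start to 5
  Position 6 ('g'): window [5,6] length 2
  Position 7 ('h'): repeat (last at 5), move window start to 6
  Position 7 ('h'): window [6,7] length 2
  Position 8 ('a'): window [6,8] length 3
Longest substring with no repeats: "ebgh" with length 4

4


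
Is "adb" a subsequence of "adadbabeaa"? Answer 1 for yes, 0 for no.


Check if "adb" is a subsequence of "adadbabeaa"
Greedy scan:
  Position 0 ('a'): matches sub[0] = 'a'
  Position 1 ('d'): matches sub[1] = 'd'
  Position 2 ('a'): no match needed
  Position 3 ('d'): no match needed
  Position 4 ('b'): matches sub[2] = 'b'
  Position 5 ('a'): no match needed
  Position 6 ('b'): no match needed
  Position 7 ('e'): no match needed
  Position 8 ('a'): no match needed
  Position 9 ('a'): no match needed
All 3 characters matched => is a subsequence

1


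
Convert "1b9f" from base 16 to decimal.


Input: "1b9f" in base 16
Positional expansion:
  Digit '1' (value 1) x 16^3 = 4096
  Digit 'b' (value 11) x 16^2 = 2816
  Digit '9' (value 9) x 16^1 = 144
  Digit 'f' (value 15) x 16^0 = 15
Sum = 7071

7071


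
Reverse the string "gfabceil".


Input: gfabceil
Reading characters right to left:
  Position 7: 'l'
  Position 6: 'i'
  Position 5: 'e'
  Position 4: 'c'
  Position 3: 'b'
  Position 2: 'a'
  Position 1: 'f'
  Position 0: 'g'
Reversed: liecbafg

liecbafg
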